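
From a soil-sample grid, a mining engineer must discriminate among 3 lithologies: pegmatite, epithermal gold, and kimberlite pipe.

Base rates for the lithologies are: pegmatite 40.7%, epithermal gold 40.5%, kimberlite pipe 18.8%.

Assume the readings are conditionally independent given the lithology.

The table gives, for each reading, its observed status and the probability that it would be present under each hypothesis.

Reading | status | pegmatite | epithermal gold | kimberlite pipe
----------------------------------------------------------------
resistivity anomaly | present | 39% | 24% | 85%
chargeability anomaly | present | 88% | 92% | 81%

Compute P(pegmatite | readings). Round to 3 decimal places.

0.390

Multiply each prior by the joint likelihood of the reading pattern:
  pegmatite: 0.407 × 0.39 × 0.88 = 0.13968
  epithermal gold: 0.405 × 0.24 × 0.92 = 0.089424
  kimberlite pipe: 0.188 × 0.85 × 0.81 = 0.12944
Marginal likelihood of the evidence = 0.35854.
P(pegmatite | evidence) = 0.13968 / 0.35854 ≈ 0.390.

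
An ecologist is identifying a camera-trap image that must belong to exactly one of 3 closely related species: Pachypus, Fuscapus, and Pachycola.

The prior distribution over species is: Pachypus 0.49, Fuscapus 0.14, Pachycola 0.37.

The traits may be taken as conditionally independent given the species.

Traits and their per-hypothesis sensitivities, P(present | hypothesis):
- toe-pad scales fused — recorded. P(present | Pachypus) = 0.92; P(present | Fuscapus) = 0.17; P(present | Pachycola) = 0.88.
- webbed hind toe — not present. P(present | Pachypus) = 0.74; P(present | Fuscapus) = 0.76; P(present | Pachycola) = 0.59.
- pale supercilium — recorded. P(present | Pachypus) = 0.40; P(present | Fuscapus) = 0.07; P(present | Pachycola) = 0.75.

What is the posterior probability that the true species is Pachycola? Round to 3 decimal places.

By Bayes' rule with conditional independence, the unnormalized weight for each hypothesis is prior × ∏ likelihoods (using 1 − P(present | H) for each absent trait):
  Pachypus: 0.49 × 0.92 × (1 − 0.74) × 0.40 = 0.046883
  Fuscapus: 0.14 × 0.17 × (1 − 0.76) × 0.07 = 0.00039984
  Pachycola: 0.37 × 0.88 × (1 − 0.59) × 0.75 = 0.10012
The unnormalized weights sum to 0.14741.
P(Pachycola | evidence) = 0.10012 / 0.14741 ≈ 0.679.

0.679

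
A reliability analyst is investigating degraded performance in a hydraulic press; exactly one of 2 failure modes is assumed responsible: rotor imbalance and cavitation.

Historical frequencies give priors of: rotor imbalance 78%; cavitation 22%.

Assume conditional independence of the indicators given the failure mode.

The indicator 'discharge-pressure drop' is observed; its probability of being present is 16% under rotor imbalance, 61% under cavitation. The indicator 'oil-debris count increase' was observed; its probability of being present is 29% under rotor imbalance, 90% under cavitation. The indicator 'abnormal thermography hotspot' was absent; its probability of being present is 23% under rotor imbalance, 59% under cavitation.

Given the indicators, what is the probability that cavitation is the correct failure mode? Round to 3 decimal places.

For each hypothesis, the unnormalized posterior weight is prior × product of the indicator likelihoods (using 1 − P(present | H) for each absent indicator):
  rotor imbalance: 0.78 × 0.16 × 0.29 × (1 − 0.23) = 0.027868
  cavitation: 0.22 × 0.61 × 0.90 × (1 − 0.59) = 0.04952
Normalizing constant Z = 0.027868 + 0.04952 = 0.077388.
P(cavitation | evidence) = 0.04952 / 0.077388 ≈ 0.640.

0.640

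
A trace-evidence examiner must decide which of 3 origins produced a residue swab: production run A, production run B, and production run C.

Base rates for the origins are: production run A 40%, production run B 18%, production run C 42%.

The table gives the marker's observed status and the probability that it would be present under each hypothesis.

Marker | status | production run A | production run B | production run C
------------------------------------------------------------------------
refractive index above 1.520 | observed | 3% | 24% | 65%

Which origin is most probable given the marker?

production run C

Multiply each prior by the likelihood of the marker:
  production run A: 0.40 × 0.03 = 0.012
  production run B: 0.18 × 0.24 = 0.0432
  production run C: 0.42 × 0.65 = 0.273
Normalizing constant Z = 0.012 + 0.0432 + 0.273 = 0.3282.
P(production run A | evidence) ≈ 0.012 / 0.3282 ≈ 0.037
P(production run B | evidence) ≈ 0.0432 / 0.3282 ≈ 0.132
P(production run C | evidence) ≈ 0.273 / 0.3282 ≈ 0.832
The largest is 0.832, so production run C is most probable.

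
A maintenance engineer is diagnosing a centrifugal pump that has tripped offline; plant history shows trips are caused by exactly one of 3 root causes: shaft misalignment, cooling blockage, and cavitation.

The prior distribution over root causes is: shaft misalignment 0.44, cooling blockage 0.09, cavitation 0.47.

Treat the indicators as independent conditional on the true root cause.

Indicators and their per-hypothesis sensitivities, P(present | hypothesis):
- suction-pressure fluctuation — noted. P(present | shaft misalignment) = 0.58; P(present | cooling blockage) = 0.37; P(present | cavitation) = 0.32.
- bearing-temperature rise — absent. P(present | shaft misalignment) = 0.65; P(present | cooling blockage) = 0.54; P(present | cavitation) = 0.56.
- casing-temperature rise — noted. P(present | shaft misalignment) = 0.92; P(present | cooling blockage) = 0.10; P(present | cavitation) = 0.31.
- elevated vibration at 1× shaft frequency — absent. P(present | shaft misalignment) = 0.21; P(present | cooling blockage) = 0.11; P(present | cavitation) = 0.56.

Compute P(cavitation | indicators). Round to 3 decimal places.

0.120

For each hypothesis, the unnormalized posterior weight is prior × product of the indicator likelihoods (using 1 − P(present | H) for each absent indicator):
  shaft misalignment: 0.44 × 0.58 × (1 − 0.65) × 0.92 × (1 − 0.21) = 0.064918
  cooling blockage: 0.09 × 0.37 × (1 − 0.54) × 0.10 × (1 − 0.11) = 0.0013633
  cavitation: 0.47 × 0.32 × (1 − 0.56) × 0.31 × (1 − 0.56) = 0.0090264
The unnormalized weights sum to 0.075307.
P(cavitation | evidence) = 0.0090264 / 0.075307 ≈ 0.120.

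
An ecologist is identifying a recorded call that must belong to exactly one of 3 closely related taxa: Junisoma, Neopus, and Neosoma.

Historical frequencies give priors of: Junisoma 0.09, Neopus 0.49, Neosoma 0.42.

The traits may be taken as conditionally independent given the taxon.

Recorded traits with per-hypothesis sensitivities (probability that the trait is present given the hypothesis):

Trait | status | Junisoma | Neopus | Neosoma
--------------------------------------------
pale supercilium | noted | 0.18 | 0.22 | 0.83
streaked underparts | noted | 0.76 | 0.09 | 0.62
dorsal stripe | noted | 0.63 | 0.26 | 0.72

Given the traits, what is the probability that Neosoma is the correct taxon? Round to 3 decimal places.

0.938

For each hypothesis, the unnormalized posterior weight is prior × product of the trait likelihoods:
  Junisoma: 0.09 × 0.18 × 0.76 × 0.63 = 0.0077566
  Neopus: 0.49 × 0.22 × 0.09 × 0.26 = 0.0025225
  Neosoma: 0.42 × 0.83 × 0.62 × 0.72 = 0.15562
The unnormalized weights sum to 0.16589.
P(Neosoma | evidence) = 0.15562 / 0.16589 ≈ 0.938.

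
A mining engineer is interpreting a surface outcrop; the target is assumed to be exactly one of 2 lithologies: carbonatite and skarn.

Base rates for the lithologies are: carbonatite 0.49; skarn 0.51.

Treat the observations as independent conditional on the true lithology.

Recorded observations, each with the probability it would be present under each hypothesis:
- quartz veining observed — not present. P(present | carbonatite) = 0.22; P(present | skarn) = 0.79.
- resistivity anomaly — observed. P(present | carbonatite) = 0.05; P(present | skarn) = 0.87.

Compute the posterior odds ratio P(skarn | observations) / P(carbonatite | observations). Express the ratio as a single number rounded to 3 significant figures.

Posterior odds equal prior odds times the likelihood ratio; only the two competing hypotheses matter (using 1 − P(present | H) for each absent observation).
  skarn: 0.51 × (1 − 0.79) × 0.87 = 0.093177
  carbonatite: 0.49 × (1 − 0.22) × 0.05 = 0.01911
Posterior odds = 0.093177 / 0.01911 ≈ 4.88.

4.88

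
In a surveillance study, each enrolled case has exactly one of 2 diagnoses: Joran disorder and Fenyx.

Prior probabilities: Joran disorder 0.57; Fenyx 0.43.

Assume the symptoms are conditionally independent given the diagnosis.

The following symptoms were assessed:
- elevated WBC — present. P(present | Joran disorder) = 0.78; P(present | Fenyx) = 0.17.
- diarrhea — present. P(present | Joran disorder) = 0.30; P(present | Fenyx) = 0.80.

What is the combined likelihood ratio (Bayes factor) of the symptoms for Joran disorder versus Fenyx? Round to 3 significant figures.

The Bayes factor is the ratio of the joint likelihoods of the symptom pattern under the two hypotheses.
  Joran disorder: 0.78 × 0.30 = 0.234
  Fenyx: 0.17 × 0.80 = 0.136
Bayes factor = 0.234 / 0.136 ≈ 1.72

1.72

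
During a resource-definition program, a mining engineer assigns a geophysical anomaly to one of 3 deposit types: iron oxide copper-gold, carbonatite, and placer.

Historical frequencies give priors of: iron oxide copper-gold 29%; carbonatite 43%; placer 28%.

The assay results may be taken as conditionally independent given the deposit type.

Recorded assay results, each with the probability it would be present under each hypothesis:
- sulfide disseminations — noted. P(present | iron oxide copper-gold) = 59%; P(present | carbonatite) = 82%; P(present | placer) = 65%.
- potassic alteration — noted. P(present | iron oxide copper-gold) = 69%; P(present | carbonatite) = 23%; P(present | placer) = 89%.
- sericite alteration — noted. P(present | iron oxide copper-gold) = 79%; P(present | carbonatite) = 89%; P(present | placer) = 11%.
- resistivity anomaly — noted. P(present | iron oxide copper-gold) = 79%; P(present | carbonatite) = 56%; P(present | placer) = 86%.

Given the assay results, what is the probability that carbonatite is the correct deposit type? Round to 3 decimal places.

0.312

By Bayes' rule with conditional independence, the unnormalized weight for each hypothesis is prior × ∏ likelihoods:
  iron oxide copper-gold: 0.29 × 0.59 × 0.69 × 0.79 × 0.79 = 0.073681
  carbonatite: 0.43 × 0.82 × 0.23 × 0.89 × 0.56 = 0.040419
  placer: 0.28 × 0.65 × 0.89 × 0.11 × 0.86 = 0.015323
Marginal likelihood of the evidence = 0.12942.
P(carbonatite | evidence) = 0.040419 / 0.12942 ≈ 0.312.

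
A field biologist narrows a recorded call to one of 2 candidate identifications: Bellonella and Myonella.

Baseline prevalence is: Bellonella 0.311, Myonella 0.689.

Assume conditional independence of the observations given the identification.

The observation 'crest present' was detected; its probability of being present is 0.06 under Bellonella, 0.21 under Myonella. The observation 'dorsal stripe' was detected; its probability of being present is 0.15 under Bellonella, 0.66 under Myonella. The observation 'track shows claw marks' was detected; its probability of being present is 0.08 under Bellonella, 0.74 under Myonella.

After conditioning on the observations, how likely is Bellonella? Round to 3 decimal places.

By Bayes' rule with conditional independence, the unnormalized weight for each hypothesis is prior × ∏ likelihoods:
  Bellonella: 0.311 × 0.06 × 0.15 × 0.08 = 0.00022392
  Myonella: 0.689 × 0.21 × 0.66 × 0.74 = 0.070667
Marginal likelihood of the evidence = 0.070891.
P(Bellonella | evidence) = 0.00022392 / 0.070891 ≈ 0.003.

0.003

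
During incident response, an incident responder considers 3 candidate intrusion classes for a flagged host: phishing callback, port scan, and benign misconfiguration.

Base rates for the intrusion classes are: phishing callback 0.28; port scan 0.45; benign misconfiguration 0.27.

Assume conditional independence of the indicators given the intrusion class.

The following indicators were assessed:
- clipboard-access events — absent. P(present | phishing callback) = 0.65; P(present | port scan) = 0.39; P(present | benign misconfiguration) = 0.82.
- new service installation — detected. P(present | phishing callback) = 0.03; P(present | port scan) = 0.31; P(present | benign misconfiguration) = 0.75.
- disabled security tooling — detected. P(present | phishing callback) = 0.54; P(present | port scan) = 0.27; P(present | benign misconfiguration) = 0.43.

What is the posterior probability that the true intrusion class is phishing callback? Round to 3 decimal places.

For each hypothesis, the unnormalized posterior weight is prior × product of the indicator likelihoods (using 1 − P(present | H) for each absent indicator):
  phishing callback: 0.28 × (1 − 0.65) × 0.03 × 0.54 = 0.0015876
  port scan: 0.45 × (1 − 0.39) × 0.31 × 0.27 = 0.022976
  benign misconfiguration: 0.27 × (1 − 0.82) × 0.75 × 0.43 = 0.015674
Normalizing constant Z = 0.0015876 + 0.022976 + 0.015674 = 0.040237.
P(phishing callback | evidence) = 0.0015876 / 0.040237 ≈ 0.039.

0.039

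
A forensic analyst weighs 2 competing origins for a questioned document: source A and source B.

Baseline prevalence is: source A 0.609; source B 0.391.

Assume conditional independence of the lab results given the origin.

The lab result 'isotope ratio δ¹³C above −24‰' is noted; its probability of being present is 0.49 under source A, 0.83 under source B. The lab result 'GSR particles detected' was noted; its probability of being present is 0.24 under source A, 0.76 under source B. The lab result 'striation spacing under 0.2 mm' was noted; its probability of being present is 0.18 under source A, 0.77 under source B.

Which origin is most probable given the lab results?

source B

Multiply each prior by the joint likelihood of the lab result pattern:
  source A: 0.609 × 0.49 × 0.24 × 0.18 = 0.012891
  source B: 0.391 × 0.83 × 0.76 × 0.77 = 0.18991
The unnormalized weights sum to 0.20281.
P(source A | evidence) ≈ 0.012891 / 0.20281 ≈ 0.064
P(source B | evidence) ≈ 0.18991 / 0.20281 ≈ 0.936
The largest is 0.936, so source B is most probable.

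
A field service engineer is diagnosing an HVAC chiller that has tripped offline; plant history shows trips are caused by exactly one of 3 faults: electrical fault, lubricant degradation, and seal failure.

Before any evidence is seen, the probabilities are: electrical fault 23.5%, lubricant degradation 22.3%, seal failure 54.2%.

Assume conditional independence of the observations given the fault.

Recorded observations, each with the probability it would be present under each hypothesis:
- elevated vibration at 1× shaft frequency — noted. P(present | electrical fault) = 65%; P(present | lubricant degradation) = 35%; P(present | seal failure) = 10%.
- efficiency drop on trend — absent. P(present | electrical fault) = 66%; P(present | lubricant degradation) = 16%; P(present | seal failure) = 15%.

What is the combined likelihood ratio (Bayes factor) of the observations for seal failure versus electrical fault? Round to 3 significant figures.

Joint likelihood of the evidence pattern under each hypothesis (using 1 − P(present | H) for each absent observation):
  seal failure: 0.10 × (1 − 0.15) = 0.085
  electrical fault: 0.65 × (1 − 0.66) = 0.221
Bayes factor = 0.085 / 0.221 ≈ 0.385

0.385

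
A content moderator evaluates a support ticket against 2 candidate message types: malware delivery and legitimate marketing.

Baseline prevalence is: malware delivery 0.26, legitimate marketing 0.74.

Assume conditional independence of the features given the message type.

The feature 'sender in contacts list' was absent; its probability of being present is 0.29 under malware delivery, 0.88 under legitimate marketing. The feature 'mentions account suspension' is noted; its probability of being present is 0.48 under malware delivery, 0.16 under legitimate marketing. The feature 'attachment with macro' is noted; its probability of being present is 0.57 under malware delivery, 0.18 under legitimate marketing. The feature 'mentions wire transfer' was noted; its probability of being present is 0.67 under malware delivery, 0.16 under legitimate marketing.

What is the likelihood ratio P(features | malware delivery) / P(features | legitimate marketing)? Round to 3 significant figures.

Take the product of per-feature likelihoods under each hypothesis (using 1 − P(present | H) for each absent feature), then divide.
  malware delivery: (1 − 0.29) × 0.48 × 0.57 × 0.67 = 0.13015
  legitimate marketing: (1 − 0.88) × 0.16 × 0.18 × 0.16 = 0.00055296
Bayes factor = 0.13015 / 0.00055296 ≈ 235

235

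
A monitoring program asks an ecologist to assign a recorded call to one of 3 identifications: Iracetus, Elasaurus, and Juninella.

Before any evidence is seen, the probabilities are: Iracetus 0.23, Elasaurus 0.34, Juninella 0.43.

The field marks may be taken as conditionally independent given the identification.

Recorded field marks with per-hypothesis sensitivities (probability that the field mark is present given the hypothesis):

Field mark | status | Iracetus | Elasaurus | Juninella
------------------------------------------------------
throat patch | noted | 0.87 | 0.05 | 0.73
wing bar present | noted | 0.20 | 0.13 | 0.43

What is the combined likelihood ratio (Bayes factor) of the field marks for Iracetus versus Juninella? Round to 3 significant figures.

0.554

The Bayes factor is the ratio of the joint likelihoods of the field mark pattern under the two hypotheses.
  Iracetus: 0.87 × 0.20 = 0.174
  Juninella: 0.73 × 0.43 = 0.3139
Bayes factor = 0.174 / 0.3139 ≈ 0.554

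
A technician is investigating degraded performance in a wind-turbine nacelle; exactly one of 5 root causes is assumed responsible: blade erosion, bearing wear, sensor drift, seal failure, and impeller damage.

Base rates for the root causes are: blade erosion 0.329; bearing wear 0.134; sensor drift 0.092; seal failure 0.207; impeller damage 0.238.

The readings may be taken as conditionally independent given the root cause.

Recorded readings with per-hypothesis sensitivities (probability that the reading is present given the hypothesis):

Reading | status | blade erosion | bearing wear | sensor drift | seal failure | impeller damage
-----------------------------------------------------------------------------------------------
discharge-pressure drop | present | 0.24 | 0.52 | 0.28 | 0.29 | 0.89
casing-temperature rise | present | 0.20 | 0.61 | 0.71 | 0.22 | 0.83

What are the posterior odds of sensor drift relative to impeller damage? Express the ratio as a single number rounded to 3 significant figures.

0.104

Unnormalized posterior weight (prior times the reading likelihoods) for each of the two hypotheses:
  sensor drift: 0.092 × 0.28 × 0.71 = 0.01829
  impeller damage: 0.238 × 0.89 × 0.83 = 0.17581
Odds(sensor drift : impeller damage) = 0.01829 / 0.17581 ≈ 0.104.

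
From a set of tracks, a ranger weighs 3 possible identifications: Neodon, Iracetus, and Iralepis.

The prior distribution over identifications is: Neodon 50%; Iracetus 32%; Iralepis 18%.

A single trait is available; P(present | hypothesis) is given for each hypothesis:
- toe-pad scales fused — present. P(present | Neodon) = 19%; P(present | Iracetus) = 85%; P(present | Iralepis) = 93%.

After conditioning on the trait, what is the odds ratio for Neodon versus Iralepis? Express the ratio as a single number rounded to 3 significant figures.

The normalizing constant cancels in an odds ratio, so compute prior × likelihood for the two hypotheses only:
  Neodon: 0.50 × 0.19 = 0.095
  Iralepis: 0.18 × 0.93 = 0.1674
Odds(Neodon : Iralepis) = 0.095 / 0.1674 ≈ 0.568.

0.568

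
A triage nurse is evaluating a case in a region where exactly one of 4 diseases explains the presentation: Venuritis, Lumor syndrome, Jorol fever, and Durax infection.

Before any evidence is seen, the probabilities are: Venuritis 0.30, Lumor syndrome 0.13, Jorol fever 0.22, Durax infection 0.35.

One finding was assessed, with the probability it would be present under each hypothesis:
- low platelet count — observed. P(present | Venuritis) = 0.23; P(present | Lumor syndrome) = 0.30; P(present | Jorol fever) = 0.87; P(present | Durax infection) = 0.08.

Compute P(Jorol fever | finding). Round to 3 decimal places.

0.585

Multiply each prior by the likelihood of the finding:
  Venuritis: 0.30 × 0.23 = 0.069
  Lumor syndrome: 0.13 × 0.30 = 0.039
  Jorol fever: 0.22 × 0.87 = 0.1914
  Durax infection: 0.35 × 0.08 = 0.028
The unnormalized weights sum to 0.3274.
P(Jorol fever | evidence) = 0.1914 / 0.3274 ≈ 0.585.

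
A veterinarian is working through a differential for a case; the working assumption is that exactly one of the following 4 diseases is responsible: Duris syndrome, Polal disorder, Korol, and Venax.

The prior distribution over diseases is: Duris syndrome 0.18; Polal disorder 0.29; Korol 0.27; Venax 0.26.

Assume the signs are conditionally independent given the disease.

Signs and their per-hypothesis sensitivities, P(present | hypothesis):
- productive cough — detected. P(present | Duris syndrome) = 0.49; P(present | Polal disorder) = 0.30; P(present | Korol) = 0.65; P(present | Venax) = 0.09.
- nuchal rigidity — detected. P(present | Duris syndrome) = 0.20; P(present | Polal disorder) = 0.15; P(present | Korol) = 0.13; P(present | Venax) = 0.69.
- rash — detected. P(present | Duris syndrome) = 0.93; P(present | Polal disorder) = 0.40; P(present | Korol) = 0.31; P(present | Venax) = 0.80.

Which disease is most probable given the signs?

Multiply each prior by the joint likelihood of the sign pattern:
  Duris syndrome: 0.18 × 0.49 × 0.20 × 0.93 = 0.016405
  Polal disorder: 0.29 × 0.30 × 0.15 × 0.40 = 0.00522
  Korol: 0.27 × 0.65 × 0.13 × 0.31 = 0.0070727
  Venax: 0.26 × 0.09 × 0.69 × 0.80 = 0.012917
The unnormalized weights sum to 0.041615.
P(Duris syndrome | evidence) ≈ 0.016405 / 0.041615 ≈ 0.394
P(Polal disorder | evidence) ≈ 0.00522 / 0.041615 ≈ 0.125
P(Korol | evidence) ≈ 0.0070727 / 0.041615 ≈ 0.170
P(Venax | evidence) ≈ 0.012917 / 0.041615 ≈ 0.310
The largest is 0.394, so Duris syndrome is most probable.

Duris syndrome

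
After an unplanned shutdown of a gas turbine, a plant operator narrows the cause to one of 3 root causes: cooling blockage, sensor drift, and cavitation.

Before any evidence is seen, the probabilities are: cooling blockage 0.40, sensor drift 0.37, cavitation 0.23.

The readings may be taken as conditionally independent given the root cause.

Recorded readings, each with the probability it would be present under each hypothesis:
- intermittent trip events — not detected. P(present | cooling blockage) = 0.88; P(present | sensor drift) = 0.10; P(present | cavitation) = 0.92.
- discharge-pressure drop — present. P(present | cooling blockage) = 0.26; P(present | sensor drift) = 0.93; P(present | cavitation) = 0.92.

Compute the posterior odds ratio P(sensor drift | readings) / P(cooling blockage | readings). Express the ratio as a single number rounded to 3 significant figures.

24.8

The normalizing constant cancels in an odds ratio, so compute prior × likelihood for the two hypotheses only (using 1 − P(present | H) for each absent reading):
  sensor drift: 0.37 × (1 − 0.10) × 0.93 = 0.30969
  cooling blockage: 0.40 × (1 − 0.88) × 0.26 = 0.01248
Odds(sensor drift : cooling blockage) = 0.30969 / 0.01248 ≈ 24.8.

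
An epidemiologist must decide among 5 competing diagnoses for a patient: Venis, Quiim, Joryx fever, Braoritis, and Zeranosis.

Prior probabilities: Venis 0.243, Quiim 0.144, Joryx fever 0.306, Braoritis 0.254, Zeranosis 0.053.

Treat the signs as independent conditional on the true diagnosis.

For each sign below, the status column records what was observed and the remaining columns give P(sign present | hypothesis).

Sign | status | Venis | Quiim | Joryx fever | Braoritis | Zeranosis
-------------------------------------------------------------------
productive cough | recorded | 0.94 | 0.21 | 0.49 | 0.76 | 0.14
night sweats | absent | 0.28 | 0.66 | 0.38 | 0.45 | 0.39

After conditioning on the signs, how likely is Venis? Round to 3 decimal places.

For each hypothesis, the unnormalized posterior weight is prior × product of the sign likelihoods (using 1 − P(present | H) for each absent sign):
  Venis: 0.243 × 0.94 × (1 − 0.28) = 0.16446
  Quiim: 0.144 × 0.21 × (1 − 0.66) = 0.010282
  Joryx fever: 0.306 × 0.49 × (1 − 0.38) = 0.092963
  Braoritis: 0.254 × 0.76 × (1 − 0.45) = 0.10617
  Zeranosis: 0.053 × 0.14 × (1 − 0.39) = 0.0045262
Normalizing constant Z = 0.16446 + 0.010282 + 0.092963 + 0.10617 + 0.0045262 = 0.3784.
P(Venis | evidence) = 0.16446 / 0.3784 ≈ 0.435.

0.435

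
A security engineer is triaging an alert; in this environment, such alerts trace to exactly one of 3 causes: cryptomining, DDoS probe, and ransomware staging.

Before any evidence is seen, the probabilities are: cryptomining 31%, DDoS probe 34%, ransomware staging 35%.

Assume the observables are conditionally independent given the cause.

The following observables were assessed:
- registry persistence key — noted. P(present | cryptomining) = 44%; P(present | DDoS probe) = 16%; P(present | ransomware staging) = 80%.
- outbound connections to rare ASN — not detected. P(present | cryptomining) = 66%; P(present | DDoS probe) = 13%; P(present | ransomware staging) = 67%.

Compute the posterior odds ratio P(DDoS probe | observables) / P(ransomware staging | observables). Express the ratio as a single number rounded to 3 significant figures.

0.512

The normalizing constant cancels in an odds ratio, so compute prior × likelihood for the two hypotheses only (using 1 − P(present | H) for each absent observable):
  DDoS probe: 0.34 × 0.16 × (1 − 0.13) = 0.047328
  ransomware staging: 0.35 × 0.80 × (1 − 0.67) = 0.0924
Posterior odds = 0.047328 / 0.0924 ≈ 0.512.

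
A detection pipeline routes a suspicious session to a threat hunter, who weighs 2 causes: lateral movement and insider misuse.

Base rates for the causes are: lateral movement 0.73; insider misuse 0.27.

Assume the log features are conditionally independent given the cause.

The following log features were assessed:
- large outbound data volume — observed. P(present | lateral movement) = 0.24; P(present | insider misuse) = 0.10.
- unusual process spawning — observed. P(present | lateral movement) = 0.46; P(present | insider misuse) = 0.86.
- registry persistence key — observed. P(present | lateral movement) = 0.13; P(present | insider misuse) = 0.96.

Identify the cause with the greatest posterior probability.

Multiply each prior by the joint likelihood of the log feature pattern:
  lateral movement: 0.73 × 0.24 × 0.46 × 0.13 = 0.010477
  insider misuse: 0.27 × 0.10 × 0.86 × 0.96 = 0.022291
Marginal likelihood of the evidence = 0.032768.
P(lateral movement | evidence) ≈ 0.010477 / 0.032768 ≈ 0.320
P(insider misuse | evidence) ≈ 0.022291 / 0.032768 ≈ 0.680
The largest is 0.680, so insider misuse is most probable.

insider misuse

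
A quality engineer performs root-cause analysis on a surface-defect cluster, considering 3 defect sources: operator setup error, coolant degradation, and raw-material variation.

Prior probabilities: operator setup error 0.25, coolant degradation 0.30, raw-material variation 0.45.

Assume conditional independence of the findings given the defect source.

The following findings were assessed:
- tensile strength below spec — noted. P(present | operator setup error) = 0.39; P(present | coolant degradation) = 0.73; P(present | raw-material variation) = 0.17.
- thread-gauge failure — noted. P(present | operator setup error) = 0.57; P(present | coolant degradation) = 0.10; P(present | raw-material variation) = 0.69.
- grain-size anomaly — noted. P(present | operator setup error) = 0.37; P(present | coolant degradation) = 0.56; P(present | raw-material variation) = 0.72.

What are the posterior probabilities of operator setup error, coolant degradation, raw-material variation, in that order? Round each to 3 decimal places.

0.290, 0.173, 0.537

By Bayes' rule with conditional independence, the unnormalized weight for each hypothesis is prior × ∏ likelihoods:
  operator setup error: 0.25 × 0.39 × 0.57 × 0.37 = 0.020563
  coolant degradation: 0.30 × 0.73 × 0.10 × 0.56 = 0.012264
  raw-material variation: 0.45 × 0.17 × 0.69 × 0.72 = 0.038005
Marginal likelihood of the evidence = 0.070832.
P(operator setup error | evidence) = 0.020563 / 0.070832 ≈ 0.290
P(coolant degradation | evidence) = 0.012264 / 0.070832 ≈ 0.173
P(raw-material variation | evidence) = 0.038005 / 0.070832 ≈ 0.537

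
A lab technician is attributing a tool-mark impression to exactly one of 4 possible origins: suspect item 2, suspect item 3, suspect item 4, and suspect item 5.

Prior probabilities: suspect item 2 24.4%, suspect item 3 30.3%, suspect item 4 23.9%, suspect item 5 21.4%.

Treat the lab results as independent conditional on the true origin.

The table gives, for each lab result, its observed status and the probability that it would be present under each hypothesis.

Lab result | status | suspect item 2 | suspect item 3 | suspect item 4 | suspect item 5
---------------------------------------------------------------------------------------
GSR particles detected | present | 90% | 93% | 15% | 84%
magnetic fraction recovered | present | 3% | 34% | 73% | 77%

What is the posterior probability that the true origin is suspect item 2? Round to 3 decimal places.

0.025

For each hypothesis, the unnormalized posterior weight is prior × product of the lab result likelihoods:
  suspect item 2: 0.244 × 0.90 × 0.03 = 0.006588
  suspect item 3: 0.303 × 0.93 × 0.34 = 0.095809
  suspect item 4: 0.239 × 0.15 × 0.73 = 0.02617
  suspect item 5: 0.214 × 0.84 × 0.77 = 0.13842
Normalizing constant Z = 0.006588 + 0.095809 + 0.02617 + 0.13842 = 0.26698.
P(suspect item 2 | evidence) = 0.006588 / 0.26698 ≈ 0.025.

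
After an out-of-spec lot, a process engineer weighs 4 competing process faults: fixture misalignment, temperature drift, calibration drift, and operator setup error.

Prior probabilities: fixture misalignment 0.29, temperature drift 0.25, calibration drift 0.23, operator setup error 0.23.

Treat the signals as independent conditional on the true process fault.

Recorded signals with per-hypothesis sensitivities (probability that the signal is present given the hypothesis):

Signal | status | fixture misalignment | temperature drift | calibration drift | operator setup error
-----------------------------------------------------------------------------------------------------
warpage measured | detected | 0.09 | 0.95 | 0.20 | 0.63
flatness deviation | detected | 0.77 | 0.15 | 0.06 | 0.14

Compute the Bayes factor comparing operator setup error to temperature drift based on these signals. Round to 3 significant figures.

0.619

Take the product of per-signal likelihoods under each hypothesis, then divide.
  operator setup error: 0.63 × 0.14 = 0.0882
  temperature drift: 0.95 × 0.15 = 0.1425
Bayes factor = 0.0882 / 0.1425 ≈ 0.619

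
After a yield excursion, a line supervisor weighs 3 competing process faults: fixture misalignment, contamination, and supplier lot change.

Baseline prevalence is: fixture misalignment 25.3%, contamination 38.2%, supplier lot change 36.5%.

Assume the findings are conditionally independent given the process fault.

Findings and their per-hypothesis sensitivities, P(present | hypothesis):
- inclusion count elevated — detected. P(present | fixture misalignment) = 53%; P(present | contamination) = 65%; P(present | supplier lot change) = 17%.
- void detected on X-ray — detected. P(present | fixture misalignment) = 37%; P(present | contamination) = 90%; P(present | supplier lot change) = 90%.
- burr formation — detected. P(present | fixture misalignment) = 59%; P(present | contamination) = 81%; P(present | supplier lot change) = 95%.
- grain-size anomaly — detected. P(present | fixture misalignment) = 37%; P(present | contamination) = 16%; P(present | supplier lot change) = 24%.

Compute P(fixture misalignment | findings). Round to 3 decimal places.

0.206

For each hypothesis, the unnormalized posterior weight is prior × product of the finding likelihoods:
  fixture misalignment: 0.253 × 0.53 × 0.37 × 0.59 × 0.37 = 0.010831
  contamination: 0.382 × 0.65 × 0.90 × 0.81 × 0.16 = 0.028962
  supplier lot change: 0.365 × 0.17 × 0.90 × 0.95 × 0.24 = 0.012733
Marginal likelihood of the evidence = 0.052525.
P(fixture misalignment | evidence) = 0.010831 / 0.052525 ≈ 0.206.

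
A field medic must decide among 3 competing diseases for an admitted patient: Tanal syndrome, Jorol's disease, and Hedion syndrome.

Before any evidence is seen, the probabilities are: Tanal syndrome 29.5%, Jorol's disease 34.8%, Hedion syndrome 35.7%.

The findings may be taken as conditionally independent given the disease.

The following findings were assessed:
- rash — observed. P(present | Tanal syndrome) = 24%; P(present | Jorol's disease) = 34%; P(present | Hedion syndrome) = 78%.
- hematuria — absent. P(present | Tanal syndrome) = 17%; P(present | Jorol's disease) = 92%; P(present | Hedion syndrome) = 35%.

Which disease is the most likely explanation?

By Bayes' rule with conditional independence, the unnormalized weight for each hypothesis is prior × ∏ likelihoods (using 1 − P(present | H) for each absent finding):
  Tanal syndrome: 0.295 × 0.24 × (1 − 0.17) = 0.058764
  Jorol's disease: 0.348 × 0.34 × (1 − 0.92) = 0.0094656
  Hedion syndrome: 0.357 × 0.78 × (1 − 0.35) = 0.181
The unnormalized weights sum to 0.24923.
P(Tanal syndrome | evidence) ≈ 0.058764 / 0.24923 ≈ 0.236
P(Jorol's disease | evidence) ≈ 0.0094656 / 0.24923 ≈ 0.038
P(Hedion syndrome | evidence) ≈ 0.181 / 0.24923 ≈ 0.726
The largest is 0.726, so Hedion syndrome is most probable.

Hedion syndrome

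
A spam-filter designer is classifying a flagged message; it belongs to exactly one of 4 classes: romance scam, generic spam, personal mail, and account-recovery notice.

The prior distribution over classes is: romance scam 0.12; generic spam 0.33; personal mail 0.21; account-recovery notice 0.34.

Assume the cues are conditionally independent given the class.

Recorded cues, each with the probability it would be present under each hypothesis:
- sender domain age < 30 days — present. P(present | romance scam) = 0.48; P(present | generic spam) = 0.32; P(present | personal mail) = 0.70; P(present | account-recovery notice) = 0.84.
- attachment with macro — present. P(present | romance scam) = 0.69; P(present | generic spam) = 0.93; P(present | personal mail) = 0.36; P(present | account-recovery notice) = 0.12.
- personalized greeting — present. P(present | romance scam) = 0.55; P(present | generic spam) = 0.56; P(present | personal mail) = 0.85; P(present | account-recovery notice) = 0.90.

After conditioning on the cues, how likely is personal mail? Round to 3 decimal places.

0.295

By Bayes' rule with conditional independence, the unnormalized weight for each hypothesis is prior × ∏ likelihoods:
  romance scam: 0.12 × 0.48 × 0.69 × 0.55 = 0.021859
  generic spam: 0.33 × 0.32 × 0.93 × 0.56 = 0.054996
  personal mail: 0.21 × 0.70 × 0.36 × 0.85 = 0.044982
  account-recovery notice: 0.34 × 0.84 × 0.12 × 0.90 = 0.030845
The unnormalized weights sum to 0.15268.
P(personal mail | evidence) = 0.044982 / 0.15268 ≈ 0.295.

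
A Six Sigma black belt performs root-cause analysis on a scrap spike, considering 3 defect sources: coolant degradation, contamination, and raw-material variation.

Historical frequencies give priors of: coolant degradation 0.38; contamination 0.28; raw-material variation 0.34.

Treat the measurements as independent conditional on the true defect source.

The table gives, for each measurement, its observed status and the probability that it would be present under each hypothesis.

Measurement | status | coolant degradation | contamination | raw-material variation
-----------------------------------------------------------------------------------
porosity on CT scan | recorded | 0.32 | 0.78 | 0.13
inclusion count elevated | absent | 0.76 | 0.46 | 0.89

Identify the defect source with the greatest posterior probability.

contamination

For each hypothesis, the unnormalized posterior weight is prior × product of the measurement likelihoods (using 1 − P(present | H) for each absent measurement):
  coolant degradation: 0.38 × 0.32 × (1 − 0.76) = 0.029184
  contamination: 0.28 × 0.78 × (1 − 0.46) = 0.11794
  raw-material variation: 0.34 × 0.13 × (1 − 0.89) = 0.004862
Normalizing constant Z = 0.029184 + 0.11794 + 0.004862 = 0.15198.
P(coolant degradation | evidence) ≈ 0.029184 / 0.15198 ≈ 0.192
P(contamination | evidence) ≈ 0.11794 / 0.15198 ≈ 0.776
P(raw-material variation | evidence) ≈ 0.004862 / 0.15198 ≈ 0.032
The largest is 0.776, so contamination is most probable.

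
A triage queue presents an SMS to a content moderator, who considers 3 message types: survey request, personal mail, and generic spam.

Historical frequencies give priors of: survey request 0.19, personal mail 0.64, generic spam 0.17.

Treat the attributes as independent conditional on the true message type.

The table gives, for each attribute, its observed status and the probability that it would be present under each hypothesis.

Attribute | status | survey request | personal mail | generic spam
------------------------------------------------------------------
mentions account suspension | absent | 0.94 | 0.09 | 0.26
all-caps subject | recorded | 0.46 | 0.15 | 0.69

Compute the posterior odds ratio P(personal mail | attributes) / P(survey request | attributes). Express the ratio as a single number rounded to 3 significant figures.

16.7

Unnormalized posterior weight (prior times the attribute likelihoods) for each of the two hypotheses (using 1 − P(present | H) for each absent attribute):
  personal mail: 0.64 × (1 − 0.09) × 0.15 = 0.08736
  survey request: 0.19 × (1 − 0.94) × 0.46 = 0.005244
Posterior odds = 0.08736 / 0.005244 ≈ 16.7.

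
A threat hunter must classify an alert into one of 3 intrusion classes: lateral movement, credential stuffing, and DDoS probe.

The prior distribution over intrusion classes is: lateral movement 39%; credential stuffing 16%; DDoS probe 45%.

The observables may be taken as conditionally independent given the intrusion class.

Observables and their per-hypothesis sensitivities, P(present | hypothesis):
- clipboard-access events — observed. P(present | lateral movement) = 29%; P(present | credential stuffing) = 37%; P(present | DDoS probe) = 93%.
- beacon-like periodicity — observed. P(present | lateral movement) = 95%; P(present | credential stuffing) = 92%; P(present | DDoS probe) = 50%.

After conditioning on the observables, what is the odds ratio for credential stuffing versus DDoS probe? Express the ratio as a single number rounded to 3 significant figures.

Unnormalized posterior weight (prior times the observable likelihoods) for each of the two hypotheses:
  credential stuffing: 0.16 × 0.37 × 0.92 = 0.054464
  DDoS probe: 0.45 × 0.93 × 0.50 = 0.20925
Posterior odds = 0.054464 / 0.20925 ≈ 0.260.

0.260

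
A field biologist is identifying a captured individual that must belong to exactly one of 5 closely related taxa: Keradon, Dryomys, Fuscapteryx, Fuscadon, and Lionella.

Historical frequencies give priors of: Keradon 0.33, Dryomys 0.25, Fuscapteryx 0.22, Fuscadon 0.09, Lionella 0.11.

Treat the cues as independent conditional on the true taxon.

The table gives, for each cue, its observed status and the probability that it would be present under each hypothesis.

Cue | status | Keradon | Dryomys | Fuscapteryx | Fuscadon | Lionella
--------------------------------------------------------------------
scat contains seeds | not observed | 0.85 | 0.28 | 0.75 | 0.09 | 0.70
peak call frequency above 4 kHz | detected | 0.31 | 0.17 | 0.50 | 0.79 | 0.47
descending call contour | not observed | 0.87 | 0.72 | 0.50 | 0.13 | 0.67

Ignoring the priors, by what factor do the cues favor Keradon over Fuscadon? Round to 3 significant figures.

0.00967

The Bayes factor is the ratio of the joint likelihoods of the cue pattern under the two hypotheses (using 1 − P(present | H) for each absent cue).
  Keradon: (1 − 0.85) × 0.31 × (1 − 0.87) = 0.006045
  Fuscadon: (1 − 0.09) × 0.79 × (1 − 0.13) = 0.62544
Bayes factor = 0.006045 / 0.62544 ≈ 0.00967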